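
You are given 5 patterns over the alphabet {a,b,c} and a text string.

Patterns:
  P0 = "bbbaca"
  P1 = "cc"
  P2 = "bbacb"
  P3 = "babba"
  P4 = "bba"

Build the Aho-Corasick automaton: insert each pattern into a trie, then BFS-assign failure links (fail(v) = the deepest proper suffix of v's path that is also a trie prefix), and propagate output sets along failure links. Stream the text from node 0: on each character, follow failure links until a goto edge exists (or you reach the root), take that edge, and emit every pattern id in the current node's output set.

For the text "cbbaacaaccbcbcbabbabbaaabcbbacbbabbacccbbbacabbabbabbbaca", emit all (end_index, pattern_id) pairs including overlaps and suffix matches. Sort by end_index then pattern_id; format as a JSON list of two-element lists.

Construct AC machine:
Trie (insert patterns):
  0='ε' goto b→1 c→7
  1='b' goto a→12 b→2
  2='bb' goto a→9 b→3
  3='bbb' goto a→4
  4='bbba' goto c→5
  5='bbbac' goto a→6
  6='bbbaca' goto ·  [P0 ends]
  7='c' goto c→8
  8='cc' goto ·  [P1 ends]
  9='bba' goto c→10  [P4 ends]
  10='bbac' goto b→11
  11='bbacb' goto ·  [P2 ends]
  12='ba' goto b→13
  13='bab' goto b→14
  14='babb' goto a→15
  15='babba' goto ·  [P3 ends]

BFS fail/out derivation:
  fail(1) 'b': from fail(0)=0 chase 'b': 0 ⇒ 0;  out=∅∪out(0)=∅
  fail(7) 'c': from fail(0)=0 chase 'c': 0 ⇒ 0;  out=∅∪out(0)=∅
  fail(2) 'bb': from fail(1)=0 chase 'b': 0 ⇒ 1;  out=∅∪out(1)=∅
  fail(8) 'cc': from fail(7)=0 chase 'c': 0 ⇒ 7;  out={1}∪out(7)={1}
  fail(12) 'ba': from fail(1)=0 chase 'a': 0 ⇒ 0;  out=∅∪out(0)=∅
  fail(3) 'bbb': from fail(2)=1 chase 'b': 1 ⇒ 2;  out=∅∪out(2)=∅
  fail(9) 'bba': from fail(2)=1 chase 'a': 1 ⇒ 12;  out={4}∪out(12)={4}
  fail(13) 'bab': from fail(12)=0 chase 'b': 0 ⇒ 1;  out=∅∪out(1)=∅
  fail(4) 'bbba': from fail(3)=2 chase 'a': 2 ⇒ 9;  out=∅∪out(9)={4}
  fail(10) 'bbac': from fail(9)=12 chase 'c': 12→0 ⇒ 7;  out=∅∪out(7)=∅
  fail(14) 'babb': from fail(13)=1 chase 'b': 1 ⇒ 2;  out=∅∪out(2)=∅
  fail(5) 'bbbac': from fail(4)=9 chase 'c': 9 ⇒ 10;  out=∅∪out(10)=∅
  fail(11) 'bbacb': from fail(10)=7 chase 'b': 7→0 ⇒ 1;  out={2}∪out(1)={2}
  fail(15) 'babba': from fail(14)=2 chase 'a': 2 ⇒ 9;  out={3}∪out(9)={3,4}
  fail(6) 'bbbaca': from fail(5)=10 chase 'a': 10→7→0 ⇒ 0;  out={0}∪out(0)={0}

Text stream:
i=0 'c': node 0→7
i=1 'b': node 7→1 (fail-walked)
i=2 'b': node 1→2
i=3 'a': node 2→9  ** P4@[1:3]
i=4 'a': node 9→0 (fail-walked)
i=5 'c': node 0→7
i=6 'a': node 7→0 (fail-walked)
i=7 'a': node 0→0
i=8 'c': node 0→7
i=9 'c': node 7→8  ** P1@[8:9]
i=10 'b': node 8→1 (fail-walked)
i=11 'c': node 1→7 (fail-walked)
i=12 'b': node 7→1 (fail-walked)
i=13 'c': node 1→7 (fail-walked)
i=14 'b': node 7→1 (fail-walked)
i=15 'a': node 1→12
i=16 'b': node 12→13
i=17 'b': node 13→14
i=18 'a': node 14→15  ** P3@[14:18],P4@[16:18]
i=19 'b': node 15→13 (fail-walked)
i=20 'b': node 13→14
i=21 'a': node 14→15  ** P3@[17:21],P4@[19:21]
i=22 'a': node 15→0 (fail-walked)
i=23 'a': node 0→0
i=24 'b': node 0→1
i=25 'c': node 1→7 (fail-walked)
i=26 'b': node 7→1 (fail-walked)
i=27 'b': node 1→2
i=28 'a': node 2→9  ** P4@[26:28]
i=29 'c': node 9→10
i=30 'b': node 10→11  ** P2@[26:30]
i=31 'b': node 11→2 (fail-walked)
i=32 'a': node 2→9  ** P4@[30:32]
i=33 'b': node 9→13 (fail-walked)
i=34 'b': node 13→14
i=35 'a': node 14→15  ** P3@[31:35],P4@[33:35]
i=36 'c': node 15→10 (fail-walked)
i=37 'c': node 10→8 (fail-walked)  ** P1@[36:37]
i=38 'c': node 8→8 (fail-walked)  ** P1@[37:38]
i=39 'b': node 8→1 (fail-walked)
i=40 'b': node 1→2
i=41 'b': node 2→3
i=42 'a': node 3→4  ** P4@[40:42]
i=43 'c': node 4→5
i=44 'a': node 5→6  ** P0@[39:44]
i=45 'b': node 6→1 (fail-walked)
i=46 'b': node 1→2
i=47 'a': node 2→9  ** P4@[45:47]
i=48 'b': node 9→13 (fail-walked)
i=49 'b': node 13→14
i=50 'a': node 14→15  ** P3@[46:50],P4@[48:50]
i=51 'b': node 15→13 (fail-walked)
i=52 'b': node 13→14
i=53 'b': node 14→3 (fail-walked)
i=54 'a': node 3→4  ** P4@[52:54]
i=55 'c': node 4→5
i=56 'a': node 5→6  ** P0@[51:56]

All matches (sorted): [[3,4],[9,1],[18,3],[18,4],[21,3],[21,4],[28,4],[30,2],[32,4],[35,3],[35,4],[37,1],[38,1],[42,4],[44,0],[47,4],[50,3],[50,4],[54,4],[56,0]]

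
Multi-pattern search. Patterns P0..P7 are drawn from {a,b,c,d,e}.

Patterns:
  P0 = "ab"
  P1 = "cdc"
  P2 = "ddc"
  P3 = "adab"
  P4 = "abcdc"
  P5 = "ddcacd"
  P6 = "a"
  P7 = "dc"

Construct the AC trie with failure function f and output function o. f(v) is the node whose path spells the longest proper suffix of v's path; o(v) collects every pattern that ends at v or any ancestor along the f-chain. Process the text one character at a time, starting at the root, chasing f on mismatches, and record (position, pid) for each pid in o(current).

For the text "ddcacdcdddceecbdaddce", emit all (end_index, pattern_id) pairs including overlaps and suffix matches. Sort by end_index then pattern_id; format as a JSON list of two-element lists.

Build automaton:
Trie nodes:
  0='ε' goto a→1 c→3 d→6
  1='a' goto b→2 d→9  ←P6
  2='ab' goto c→12  ←P0
  3='c' goto d→4
  4='cd' goto c→5
  5='cdc' goto ·  ←P1
  6='d' goto c→18 d→7
  7='dd' goto c→8
  8='ddc' goto a→15  ←P2
  9='ad' goto a→10
  10='ada' goto b→11
  11='adab' goto ·  ←P3
  12='abc' goto d→13
  13='abcd' goto c→14
  14='abcdc' goto ·  ←P4
  15='ddca' goto c→16
  16='ddcac' goto d→17
  17='ddcacd' goto ·  ←P5
  18='dc' goto ·  ←P7

BFS fail/out derivation:
  n1('a'): parent n0 fail=0; on 'a' 0 → fail=0;  out {6}∪∅={6}
  n3('c'): parent n0 fail=0; on 'c' 0 → fail=0;  out ∅∪∅=∅
  n6('d'): parent n0 fail=0; on 'd' 0 → fail=0;  out ∅∪∅=∅
  n2('ab'): parent n1 fail=0; on 'b' 0 → fail=0;  out {0}∪∅={0}
  n4('cd'): parent n3 fail=0; on 'd' 0 → fail=6;  out ∅∪∅=∅
  n7('dd'): parent n6 fail=0; on 'd' 0 → fail=6;  out ∅∪∅=∅
  n9('ad'): parent n1 fail=0; on 'd' 0 → fail=6;  out ∅∪∅=∅
  n18('dc'): parent n6 fail=0; on 'c' 0 → fail=3;  out {7}∪∅={7}
  n5('cdc'): parent n4 fail=6; on 'c' 6 → fail=18;  out {1}∪{7}={1,7}
  n8('ddc'): parent n7 fail=6; on 'c' 6 → fail=18;  out {2}∪{7}={2,7}
  n10('ada'): parent n9 fail=6; on 'a' 6→0 → fail=1;  out ∅∪{6}={6}
  n12('abc'): parent n2 fail=0; on 'c' 0 → fail=3;  out ∅∪∅=∅
  n11('adab'): parent n10 fail=1; on 'b' 1 → fail=2;  out {3}∪{0}={0,3}
  n13('abcd'): parent n12 fail=3; on 'd' 3 → fail=4;  out ∅∪∅=∅
  n15('ddca'): parent n8 fail=18; on 'a' 18→3→0 → fail=1;  out ∅∪{6}={6}
  n14('abcdc'): parent n13 fail=4; on 'c' 4 → fail=5;  out {4}∪{1,7}={1,4,7}
  n16('ddcac'): parent n15 fail=1; on 'c' 1→0 → fail=3;  out ∅∪∅=∅
  n17('ddcacd'): parent n16 fail=3; on 'd' 3 → fail=4;  out {5}∪∅={5}

Scan:
[0] read 'd'  n0⇒n6
[1] read 'd'  n6⇒n7
[2] read 'c'  n7⇒n8  → match P2@[0:2],P7@[1:2]
[3] read 'a'  n8⇒n15  → match P6@[3:3]
[4] read 'c'  n15⇒n16
[5] read 'd'  n16⇒n17  → match P5@[0:5]
[6] read 'c'  n17⇒n5 (fail-walked)  → match P1@[4:6],P7@[5:6]
[7] read 'd'  n5⇒n4 (fail-walked)
[8] read 'd'  n4⇒n7 (fail-walked)
[9] read 'd'  n7⇒n7 (fail-walked)
[10] read 'c'  n7⇒n8  → match P2@[8:10],P7@[9:10]
[11] read 'e'  n8⇒n0 (fail-walked)
[12] read 'e'  n0⇒n0
[13] read 'c'  n0⇒n3
[14] read 'b'  n3⇒n0 (fail-walked)
[15] read 'd'  n0⇒n6
[16] read 'a'  n6⇒n1 (fail-walked)  → match P6@[16:16]
[17] read 'd'  n1⇒n9
[18] read 'd'  n9⇒n7 (fail-walked)
[19] read 'c'  n7⇒n8  → match P2@[17:19],P7@[18:19]
[20] read 'e'  n8⇒n0 (fail-walked)

Result: [[2,2],[2,7],[3,6],[5,5],[6,1],[6,7],[10,2],[10,7],[16,6],[19,2],[19,7]]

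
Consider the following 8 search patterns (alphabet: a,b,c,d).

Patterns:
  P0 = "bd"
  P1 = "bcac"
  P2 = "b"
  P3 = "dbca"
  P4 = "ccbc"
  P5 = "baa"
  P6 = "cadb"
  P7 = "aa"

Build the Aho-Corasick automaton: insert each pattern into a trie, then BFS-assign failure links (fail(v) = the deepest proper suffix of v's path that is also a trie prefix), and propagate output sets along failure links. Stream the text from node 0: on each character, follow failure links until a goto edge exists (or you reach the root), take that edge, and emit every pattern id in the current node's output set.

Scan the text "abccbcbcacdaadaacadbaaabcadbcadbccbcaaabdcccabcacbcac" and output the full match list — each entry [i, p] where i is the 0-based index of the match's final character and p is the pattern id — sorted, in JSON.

Build automaton:
Trie (insert patterns):
  n0 'ε': a→19 b→1 c→10 d→6
  n1 'b': a→14 c→3 d→2  [P2 ends]
  n2 'bd': ·  [P0 ends]
  n3 'bc': a→4
  n4 'bca': c→5
  n5 'bcac': ·  [P1 ends]
  n6 'd': b→7
  n7 'db': c→8
  n8 'dbc': a→9
  n9 'dbca': ·  [P3 ends]
  n10 'c': a→16 c→11
  n11 'cc': b→12
  n12 'ccb': c→13
  n13 'ccbc': ·  [P4 ends]
  n14 'ba': a→15
  n15 'baa': ·  [P5 ends]
  n16 'ca': d→17
  n17 'cad': b→18
  n18 'cadb': ·  [P6 ends]
  n19 'a': a→20
  n20 'aa': ·  [P7 ends]

Failure links (BFS by depth):
  n1('b'): parent n0 fail=0; on 'b' 0 → fail=0;  out {2}∪∅={2}
  n6('d'): parent n0 fail=0; on 'd' 0 → fail=0;  out ∅∪∅=∅
  n10('c'): parent n0 fail=0; on 'c' 0 → fail=0;  out ∅∪∅=∅
  n19('a'): parent n0 fail=0; on 'a' 0 → fail=0;  out ∅∪∅=∅
  n2('bd'): parent n1 fail=0; on 'd' 0 → fail=6;  out {0}∪∅={0}
  n3('bc'): parent n1 fail=0; on 'c' 0 → fail=10;  out ∅∪∅=∅
  n7('db'): parent n6 fail=0; on 'b' 0 → fail=1;  out ∅∪{2}={2}
  n11('cc'): parent n10 fail=0; on 'c' 0 → fail=10;  out ∅∪∅=∅
  n14('ba'): parent n1 fail=0; on 'a' 0 → fail=19;  out ∅∪∅=∅
  n16('ca'): parent n10 fail=0; on 'a' 0 → fail=19;  out ∅∪∅=∅
  n20('aa'): parent n19 fail=0; on 'a' 0 → fail=19;  out {7}∪∅={7}
  n4('bca'): parent n3 fail=10; on 'a' 10 → fail=16;  out ∅∪∅=∅
  n8('dbc'): parent n7 fail=1; on 'c' 1 → fail=3;  out ∅∪∅=∅
  n12('ccb'): parent n11 fail=10; on 'b' 10→0 → fail=1;  out ∅∪{2}={2}
  n15('baa'): parent n14 fail=19; on 'a' 19 → fail=20;  out {5}∪{7}={5,7}
  n17('cad'): parent n16 fail=19; on 'd' 19→0 → fail=6;  out ∅∪∅=∅
  n5('bcac'): parent n4 fail=16; on 'c' 16→19→0 → fail=10;  out {1}∪∅={1}
  n9('dbca'): parent n8 fail=3; on 'a' 3 → fail=4;  out {3}∪∅={3}
  n13('ccbc'): parent n12 fail=1; on 'c' 1 → fail=3;  out {4}∪∅={4}
  n18('cadb'): parent n17 fail=6; on 'b' 6 → fail=7;  out {6}∪{2}={2,6}

Run:
[0] read 'a'  n0⇒n19
[1] read 'b'  n19⇒n1 (fail-walked)  emit P2@[1:1]
[2] read 'c'  n1⇒n3
[3] read 'c'  n3⇒n11 (fail-walked)
[4] read 'b'  n11⇒n12  emit P2@[4:4]
[5] read 'c'  n12⇒n13  emit P4@[2:5]
[6] read 'b'  n13⇒n1 (fail-walked)  emit P2@[6:6]
[7] read 'c'  n1⇒n3
[8] read 'a'  n3⇒n4
[9] read 'c'  n4⇒n5  emit P1@[6:9]
[10] read 'd'  n5⇒n6 (fail-walked)
[11] read 'a'  n6⇒n19 (fail-walked)
[12] read 'a'  n19⇒n20  emit P7@[11:12]
[13] read 'd'  n20⇒n6 (fail-walked)
[14] read 'a'  n6⇒n19 (fail-walked)
[15] read 'a'  n19⇒n20  emit P7@[14:15]
[16] read 'c'  n20⇒n10 (fail-walked)
[17] read 'a'  n10⇒n16
[18] read 'd'  n16⇒n17
[19] read 'b'  n17⇒n18  emit P2@[19:19],P6@[16:19]
[20] read 'a'  n18⇒n14 (fail-walked)
[21] read 'a'  n14⇒n15  emit P5@[19:21],P7@[20:21]
[22] read 'a'  n15⇒n20 (fail-walked)  emit P7@[21:22]
[23] read 'b'  n20⇒n1 (fail-walked)  emit P2@[23:23]
[24] read 'c'  n1⇒n3
[25] read 'a'  n3⇒n4
[26] read 'd'  n4⇒n17 (fail-walked)
[27] read 'b'  n17⇒n18  emit P2@[27:27],P6@[24:27]
[28] read 'c'  n18⇒n8 (fail-walked)
[29] read 'a'  n8⇒n9  emit P3@[26:29]
[30] read 'd'  n9⇒n17 (fail-walked)
[31] read 'b'  n17⇒n18  emit P2@[31:31],P6@[28:31]
[32] read 'c'  n18⇒n8 (fail-walked)
[33] read 'c'  n8⇒n11 (fail-walked)
[34] read 'b'  n11⇒n12  emit P2@[34:34]
[35] read 'c'  n12⇒n13  emit P4@[32:35]
[36] read 'a'  n13⇒n4 (fail-walked)
[37] read 'a'  n4⇒n20 (fail-walked)  emit P7@[36:37]
[38] read 'a'  n20⇒n20 (fail-walked)  emit P7@[37:38]
[39] read 'b'  n20⇒n1 (fail-walked)  emit P2@[39:39]
[40] read 'd'  n1⇒n2  emit P0@[39:40]
[41] read 'c'  n2⇒n10 (fail-walked)
[42] read 'c'  n10⇒n11
[43] read 'c'  n11⇒n11 (fail-walked)
[44] read 'a'  n11⇒n16 (fail-walked)
[45] read 'b'  n16⇒n1 (fail-walked)  emit P2@[45:45]
[46] read 'c'  n1⇒n3
[47] read 'a'  n3⇒n4
[48] read 'c'  n4⇒n5  emit P1@[45:48]
[49] read 'b'  n5⇒n1 (fail-walked)  emit P2@[49:49]
[50] read 'c'  n1⇒n3
[51] read 'a'  n3⇒n4
[52] read 'c'  n4⇒n5  emit P1@[49:52]

Result: [[1,2],[4,2],[5,4],[6,2],[9,1],[12,7],[15,7],[19,2],[19,6],[21,5],[21,7],[22,7],[23,2],[27,2],[27,6],[29,3],[31,2],[31,6],[34,2],[35,4],[37,7],[38,7],[39,2],[40,0],[45,2],[48,1],[49,2],[52,1]]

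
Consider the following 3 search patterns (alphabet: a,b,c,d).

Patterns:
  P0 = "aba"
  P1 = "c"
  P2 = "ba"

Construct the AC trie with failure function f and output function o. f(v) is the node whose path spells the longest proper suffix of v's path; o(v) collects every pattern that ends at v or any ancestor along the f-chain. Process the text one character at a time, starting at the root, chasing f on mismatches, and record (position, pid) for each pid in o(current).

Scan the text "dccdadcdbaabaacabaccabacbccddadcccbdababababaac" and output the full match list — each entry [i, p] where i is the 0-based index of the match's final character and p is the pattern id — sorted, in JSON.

Build:
Trie nodes:
  n0 'ε': a→1 b→5 c→4
  n1 'a': b→2
  n2 'ab': a→3
  n3 'aba': ·  ←P0
  n4 'c': ·  ←P1
  n5 'b': a→6
  n6 'ba': ·  ←P2

Failure links (BFS by depth):
  n1('a'): parent n0 fail=0; on 'a' 0 → fail=0;  out ∅∪∅=∅
  n4('c'): parent n0 fail=0; on 'c' 0 → fail=0;  out {1}∪∅={1}
  n5('b'): parent n0 fail=0; on 'b' 0 → fail=0;  out ∅∪∅=∅
  n2('ab'): parent n1 fail=0; on 'b' 0 → fail=5;  out ∅∪∅=∅
  n6('ba'): parent n5 fail=0; on 'a' 0 → fail=1;  out {2}∪∅={2}
  n3('aba'): parent n2 fail=5; on 'a' 5 → fail=6;  out {0}∪{2}={0,2}

Run:
pos 0 'd': at 0
pos 1 'c': at 4  → match P1@[1:1]
pos 2 'c': at 4 (via fail)  → match P1@[2:2]
pos 3 'd': at 0 (via fail)
pos 4 'a': at 1
pos 5 'd': at 0 (via fail)
pos 6 'c': at 4  → match P1@[6:6]
pos 7 'd': at 0 (via fail)
pos 8 'b': at 5
pos 9 'a': at 6  → match P2@[8:9]
pos 10 'a': at 1 (via fail)
pos 11 'b': at 2
pos 12 'a': at 3  → match P0@[10:12],P2@[11:12]
pos 13 'a': at 1 (via fail)
pos 14 'c': at 4 (via fail)  → match P1@[14:14]
pos 15 'a': at 1 (via fail)
pos 16 'b': at 2
pos 17 'a': at 3  → match P0@[15:17],P2@[16:17]
pos 18 'c': at 4 (via fail)  → match P1@[18:18]
pos 19 'c': at 4 (via fail)  → match P1@[19:19]
pos 20 'a': at 1 (via fail)
pos 21 'b': at 2
pos 22 'a': at 3  → match P0@[20:22],P2@[21:22]
pos 23 'c': at 4 (via fail)  → match P1@[23:23]
pos 24 'b': at 5 (via fail)
pos 25 'c': at 4 (via fail)  → match P1@[25:25]
pos 26 'c': at 4 (via fail)  → match P1@[26:26]
pos 27 'd': at 0 (via fail)
pos 28 'd': at 0
pos 29 'a': at 1
pos 30 'd': at 0 (via fail)
pos 31 'c': at 4  → match P1@[31:31]
pos 32 'c': at 4 (via fail)  → match P1@[32:32]
pos 33 'c': at 4 (via fail)  → match P1@[33:33]
pos 34 'b': at 5 (via fail)
pos 35 'd': at 0 (via fail)
pos 36 'a': at 1
pos 37 'b': at 2
pos 38 'a': at 3  → match P0@[36:38],P2@[37:38]
pos 39 'b': at 2 (via fail)
pos 40 'a': at 3  → match P0@[38:40],P2@[39:40]
pos 41 'b': at 2 (via fail)
pos 42 'a': at 3  → match P0@[40:42],P2@[41:42]
pos 43 'b': at 2 (via fail)
pos 44 'a': at 3  → match P0@[42:44],P2@[43:44]
pos 45 'a': at 1 (via fail)
pos 46 'c': at 4 (via fail)  → match P1@[46:46]

All matches (sorted): [[1,1],[2,1],[6,1],[9,2],[12,0],[12,2],[14,1],[17,0],[17,2],[18,1],[19,1],[22,0],[22,2],[23,1],[25,1],[26,1],[31,1],[32,1],[33,1],[38,0],[38,2],[40,0],[40,2],[42,0],[42,2],[44,0],[44,2],[46,1]]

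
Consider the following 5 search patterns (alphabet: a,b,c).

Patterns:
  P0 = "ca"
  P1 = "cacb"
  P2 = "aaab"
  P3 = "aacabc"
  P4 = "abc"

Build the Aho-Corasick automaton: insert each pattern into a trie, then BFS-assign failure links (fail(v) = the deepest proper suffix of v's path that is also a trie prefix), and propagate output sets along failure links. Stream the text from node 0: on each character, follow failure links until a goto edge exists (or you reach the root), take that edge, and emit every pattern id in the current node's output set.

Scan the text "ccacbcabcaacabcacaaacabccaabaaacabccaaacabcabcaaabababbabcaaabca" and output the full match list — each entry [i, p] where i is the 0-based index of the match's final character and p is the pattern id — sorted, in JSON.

Construct AC machine:
Trie (insert patterns):
  n0 'ε': a→5 c→1
  n1 'c': a→2
  n2 'ca': c→3  [P0 ends]
  n3 'cac': b→4
  n4 'cacb': ·  [P1 ends]
  n5 'a': a→6 b→13
  n6 'aa': a→7 c→9
  n7 'aaa': b→8
  n8 'aaab': ·  [P2 ends]
  n9 'aac': a→10
  n10 'aaca': b→11
  n11 'aacab': c→12
  n12 'aacabc': ·  [P3 ends]
  n13 'ab': c→14
  n14 'abc': ·  [P4 ends]

Failure links (BFS by depth):
  fail(1) 'c': from fail(0)=0 chase 'c': 0 ⇒ 0;  out=∅∪out(0)=∅
  fail(5) 'a': from fail(0)=0 chase 'a': 0 ⇒ 0;  out=∅∪out(0)=∅
  fail(2) 'ca': from fail(1)=0 chase 'a': 0 ⇒ 5;  out={0}∪out(5)={0}
  fail(6) 'aa': from fail(5)=0 chase 'a': 0 ⇒ 5;  out=∅∪out(5)=∅
  fail(13) 'ab': from fail(5)=0 chase 'b': 0 ⇒ 0;  out=∅∪out(0)=∅
  fail(3) 'cac': from fail(2)=5 chase 'c': 5→0 ⇒ 1;  out=∅∪out(1)=∅
  fail(7) 'aaa': from fail(6)=5 chase 'a': 5 ⇒ 6;  out=∅∪out(6)=∅
  fail(9) 'aac': from fail(6)=5 chase 'c': 5→0 ⇒ 1;  out=∅∪out(1)=∅
  fail(14) 'abc': from fail(13)=0 chase 'c': 0 ⇒ 1;  out={4}∪out(1)={4}
  fail(4) 'cacb': from fail(3)=1 chase 'b': 1→0 ⇒ 0;  out={1}∪out(0)={1}
  fail(8) 'aaab': from fail(7)=6 chase 'b': 6→5 ⇒ 13;  out={2}∪out(13)={2}
  fail(10) 'aaca': from fail(9)=1 chase 'a': 1 ⇒ 2;  out=∅∪out(2)={0}
  fail(11) 'aacab': from fail(10)=2 chase 'b': 2→5 ⇒ 13;  out=∅∪out(13)=∅
  fail(12) 'aacabc': from fail(11)=13 chase 'c': 13 ⇒ 14;  out={3}∪out(14)={3,4}

Scan:
i=0 'c': node 0→1
i=1 'c': node 1→1 (fail-walked)
i=2 'a': node 1→2  → match P0@[1:2]
i=3 'c': node 2→3
i=4 'b': node 3→4  → match P1@[1:4]
i=5 'c': node 4→1 (fail-walked)
i=6 'a': node 1→2  → match P0@[5:6]
i=7 'b': node 2→13 (fail-walked)
i=8 'c': node 13→14  → match P4@[6:8]
i=9 'a': node 14→2 (fail-walked)  → match P0@[8:9]
i=10 'a': node 2→6 (fail-walked)
i=11 'c': node 6→9
i=12 'a': node 9→10  → match P0@[11:12]
i=13 'b': node 10→11
i=14 'c': node 11→12  → match P3@[9:14],P4@[12:14]
i=15 'a': node 12→2 (fail-walked)  → match P0@[14:15]
i=16 'c': node 2→3
i=17 'a': node 3→2 (fail-walked)  → match P0@[16:17]
i=18 'a': node 2→6 (fail-walked)
i=19 'a': node 6→7
i=20 'c': node 7→9 (fail-walked)
i=21 'a': node 9→10  → match P0@[20:21]
i=22 'b': node 10→11
i=23 'c': node 11→12  → match P3@[18:23],P4@[21:23]
i=24 'c': node 12→1 (fail-walked)
i=25 'a': node 1→2  → match P0@[24:25]
i=26 'a': node 2→6 (fail-walked)
i=27 'b': node 6→13 (fail-walked)
i=28 'a': node 13→5 (fail-walked)
i=29 'a': node 5→6
i=30 'a': node 6→7
i=31 'c': node 7→9 (fail-walked)
i=32 'a': node 9→10  → match P0@[31:32]
i=33 'b': node 10→11
i=34 'c': node 11→12  → match P3@[29:34],P4@[32:34]
i=35 'c': node 12→1 (fail-walked)
i=36 'a': node 1→2  → match P0@[35:36]
i=37 'a': node 2→6 (fail-walked)
i=38 'a': node 6→7
i=39 'c': node 7→9 (fail-walked)
i=40 'a': node 9→10  → match P0@[39:40]
i=41 'b': node 10→11
i=42 'c': node 11→12  → match P3@[37:42],P4@[40:42]
i=43 'a': node 12→2 (fail-walked)  → match P0@[42:43]
i=44 'b': node 2→13 (fail-walked)
i=45 'c': node 13→14  → match P4@[43:45]
i=46 'a': node 14→2 (fail-walked)  → match P0@[45:46]
i=47 'a': node 2→6 (fail-walked)
i=48 'a': node 6→7
i=49 'b': node 7→8  → match P2@[46:49]
i=50 'a': node 8→5 (fail-walked)
i=51 'b': node 5→13
i=52 'a': node 13→5 (fail-walked)
i=53 'b': node 5→13
i=54 'b': node 13→0 (fail-walked)
i=55 'a': node 0→5
i=56 'b': node 5→13
i=57 'c': node 13→14  → match P4@[55:57]
i=58 'a': node 14→2 (fail-walked)  → match P0@[57:58]
i=59 'a': node 2→6 (fail-walked)
i=60 'a': node 6→7
i=61 'b': node 7→8  → match P2@[58:61]
i=62 'c': node 8→14 (fail-walked)  → match P4@[60:62]
i=63 'a': node 14→2 (fail-walked)  → match P0@[62:63]

Result: [[2,0],[4,1],[6,0],[8,4],[9,0],[12,0],[14,3],[14,4],[15,0],[17,0],[21,0],[23,3],[23,4],[25,0],[32,0],[34,3],[34,4],[36,0],[40,0],[42,3],[42,4],[43,0],[45,4],[46,0],[49,2],[57,4],[58,0],[61,2],[62,4],[63,0]]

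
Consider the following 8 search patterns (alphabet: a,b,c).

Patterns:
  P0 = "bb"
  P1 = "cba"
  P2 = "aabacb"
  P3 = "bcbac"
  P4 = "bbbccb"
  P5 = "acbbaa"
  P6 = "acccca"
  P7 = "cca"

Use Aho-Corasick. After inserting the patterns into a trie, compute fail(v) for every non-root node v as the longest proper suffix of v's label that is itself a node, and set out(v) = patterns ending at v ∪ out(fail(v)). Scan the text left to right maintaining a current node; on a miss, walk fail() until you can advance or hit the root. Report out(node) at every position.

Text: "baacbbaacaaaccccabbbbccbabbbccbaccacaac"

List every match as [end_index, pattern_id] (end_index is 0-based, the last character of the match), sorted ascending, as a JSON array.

Build:
Trie (insert patterns):
  n0 'ε': a→6 b→1 c→3
  n1 'b': b→2 c→12
  n2 'bb': b→16  ←P0
  n3 'c': b→4 c→29
  n4 'cb': a→5
  n5 'cba': ·  ←P1
  n6 'a': a→7 c→20
  n7 'aa': b→8
  n8 'aab': a→9
  n9 'aaba': c→10
  n10 'aabac': b→11
  n11 'aabacb': ·  ←P2
  n12 'bc': b→13
  n13 'bcb': a→14
  n14 'bcba': c→15
  n15 'bcbac': ·  ←P3
  n16 'bbb': c→17
  n17 'bbbc': c→18
  n18 'bbbcc': b→19
  n19 'bbbccb': ·  ←P4
  n20 'ac': b→21 c→25
  n21 'acb': b→22
  n22 'acbb': a→23
  n23 'acbba': a→24
  n24 'acbbaa': ·  ←P5
  n25 'acc': c→26
  n26 'accc': c→27
  n27 'acccc': a→28
  n28 'acccca': ·  ←P6
  n29 'cc': a→30
  n30 'cca': ·  ←P7

BFS fail/out derivation:
  fail(1) 'b': from fail(0)=0 chase 'b': 0 ⇒ 0;  out=∅∪out(0)=∅
  fail(3) 'c': from fail(0)=0 chase 'c': 0 ⇒ 0;  out=∅∪out(0)=∅
  fail(6) 'a': from fail(0)=0 chase 'a': 0 ⇒ 0;  out=∅∪out(0)=∅
  fail(2) 'bb': from fail(1)=0 chase 'b': 0 ⇒ 1;  out={0}∪out(1)={0}
  fail(4) 'cb': from fail(3)=0 chase 'b': 0 ⇒ 1;  out=∅∪out(1)=∅
  fail(7) 'aa': from fail(6)=0 chase 'a': 0 ⇒ 6;  out=∅∪out(6)=∅
  fail(12) 'bc': from fail(1)=0 chase 'c': 0 ⇒ 3;  out=∅∪out(3)=∅
  fail(20) 'ac': from fail(6)=0 chase 'c': 0 ⇒ 3;  out=∅∪out(3)=∅
  fail(29) 'cc': from fail(3)=0 chase 'c': 0 ⇒ 3;  out=∅∪out(3)=∅
  fail(5) 'cba': from fail(4)=1 chase 'a': 1→0 ⇒ 6;  out={1}∪out(6)={1}
  fail(8) 'aab': from fail(7)=6 chase 'b': 6→0 ⇒ 1;  out=∅∪out(1)=∅
  fail(13) 'bcb': from fail(12)=3 chase 'b': 3 ⇒ 4;  out=∅∪out(4)=∅
  fail(16) 'bbb': from fail(2)=1 chase 'b': 1 ⇒ 2;  out=∅∪out(2)={0}
  fail(21) 'acb': from fail(20)=3 chase 'b': 3 ⇒ 4;  out=∅∪out(4)=∅
  fail(25) 'acc': from fail(20)=3 chase 'c': 3 ⇒ 29;  out=∅∪out(29)=∅
  fail(30) 'cca': from fail(29)=3 chase 'a': 3→0 ⇒ 6;  out={7}∪out(6)={7}
  fail(9) 'aaba': from fail(8)=1 chase 'a': 1→0 ⇒ 6;  out=∅∪out(6)=∅
  fail(14) 'bcba': from fail(13)=4 chase 'a': 4 ⇒ 5;  out=∅∪out(5)={1}
  fail(17) 'bbbc': from fail(16)=2 chase 'c': 2→1 ⇒ 12;  out=∅∪out(12)=∅
  fail(22) 'acbb': from fail(21)=4 chase 'b': 4→1 ⇒ 2;  out=∅∪out(2)={0}
  fail(26) 'accc': from fail(25)=29 chase 'c': 29→3 ⇒ 29;  out=∅∪out(29)=∅
  fail(10) 'aabac': from fail(9)=6 chase 'c': 6 ⇒ 20;  out=∅∪out(20)=∅
  fail(15) 'bcbac': from fail(14)=5 chase 'c': 5→6 ⇒ 20;  out={3}∪out(20)={3}
  fail(18) 'bbbcc': from fail(17)=12 chase 'c': 12→3 ⇒ 29;  out=∅∪out(29)=∅
  fail(23) 'acbba': from fail(22)=2 chase 'a': 2→1→0 ⇒ 6;  out=∅∪out(6)=∅
  fail(27) 'acccc': from fail(26)=29 chase 'c': 29→3 ⇒ 29;  out=∅∪out(29)=∅
  fail(11) 'aabacb': from fail(10)=20 chase 'b': 20 ⇒ 21;  out={2}∪out(21)={2}
  fail(19) 'bbbccb': from fail(18)=29 chase 'b': 29→3 ⇒ 4;  out={4}∪out(4)={4}
  fail(24) 'acbbaa': from fail(23)=6 chase 'a': 6 ⇒ 7;  out={5}∪out(7)={5}
  fail(28) 'acccca': from fail(27)=29 chase 'a': 29 ⇒ 30;  out={6}∪out(30)={6,7}

Text stream:
i=0 'b': node 0→1
i=1 'a': node 1→6 ·f
i=2 'a': node 6→7
i=3 'c': node 7→20 ·f
i=4 'b': node 20→21
i=5 'b': node 21→22  ** P0@[4:5]
i=6 'a': node 22→23
i=7 'a': node 23→24  ** P5@[2:7]
i=8 'c': node 24→20 ·f
i=9 'a': node 20→6 ·f
i=10 'a': node 6→7
i=11 'a': node 7→7 ·f
i=12 'c': node 7→20 ·f
i=13 'c': node 20→25
i=14 'c': node 25→26
i=15 'c': node 26→27
i=16 'a': node 27→28  ** P6@[11:16],P7@[14:16]
i=17 'b': node 28→1 ·f
i=18 'b': node 1→2  ** P0@[17:18]
i=19 'b': node 2→16  ** P0@[18:19]
i=20 'b': node 16→16 ·f  ** P0@[19:20]
i=21 'c': node 16→17
i=22 'c': node 17→18
i=23 'b': node 18→19  ** P4@[18:23]
i=24 'a': node 19→5 ·f  ** P1@[22:24]
i=25 'b': node 5→1 ·f
i=26 'b': node 1→2  ** P0@[25:26]
i=27 'b': node 2→16  ** P0@[26:27]
i=28 'c': node 16→17
i=29 'c': node 17→18
i=30 'b': node 18→19  ** P4@[25:30]
i=31 'a': node 19→5 ·f  ** P1@[29:31]
i=32 'c': node 5→20 ·f
i=33 'c': node 20→25
i=34 'a': node 25→30 ·f  ** P7@[32:34]
i=35 'c': node 30→20 ·f
i=36 'a': node 20→6 ·f
i=37 'a': node 6→7
i=38 'c': node 7→20 ·f

Matches: [[5,0],[7,5],[16,6],[16,7],[18,0],[19,0],[20,0],[23,4],[24,1],[26,0],[27,0],[30,4],[31,1],[34,7]]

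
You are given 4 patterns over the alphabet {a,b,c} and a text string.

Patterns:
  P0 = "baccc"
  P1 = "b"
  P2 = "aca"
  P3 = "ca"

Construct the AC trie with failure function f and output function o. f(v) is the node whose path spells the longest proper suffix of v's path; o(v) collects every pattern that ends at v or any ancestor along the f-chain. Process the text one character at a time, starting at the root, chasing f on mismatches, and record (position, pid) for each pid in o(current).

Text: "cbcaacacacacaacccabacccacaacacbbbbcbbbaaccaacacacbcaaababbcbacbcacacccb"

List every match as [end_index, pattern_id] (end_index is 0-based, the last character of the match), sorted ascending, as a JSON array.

Build automaton:
Trie nodes:
  0='ε' goto a→6 b→1 c→9
  1='b' goto a→2  [P1 ends]
  2='ba' goto c→3
  3='bac' goto c→4
  4='bacc' goto c→5
  5='baccc' goto ·  [P0 ends]
  6='a' goto c→7
  7='ac' goto a→8
  8='aca' goto ·  [P2 ends]
  9='c' goto a→10
  10='ca' goto ·  [P3 ends]

Failure links (BFS by depth):
  fail(1) 'b': from fail(0)=0 chase 'b': 0 ⇒ 0;  out={1}∪out(0)={1}
  fail(6) 'a': from fail(0)=0 chase 'a': 0 ⇒ 0;  out=∅∪out(0)=∅
  fail(9) 'c': from fail(0)=0 chase 'c': 0 ⇒ 0;  out=∅∪out(0)=∅
  fail(2) 'ba': from fail(1)=0 chase 'a': 0 ⇒ 6;  out=∅∪out(6)=∅
  fail(7) 'ac': from fail(6)=0 chase 'c': 0 ⇒ 9;  out=∅∪out(9)=∅
  fail(10) 'ca': from fail(9)=0 chase 'a': 0 ⇒ 6;  out={3}∪out(6)={3}
  fail(3) 'bac': from fail(2)=6 chase 'c': 6 ⇒ 7;  out=∅∪out(7)=∅
  fail(8) 'aca': from fail(7)=9 chase 'a': 9 ⇒ 10;  out={2}∪out(10)={2,3}
  fail(4) 'bacc': from fail(3)=7 chase 'c': 7→9→0 ⇒ 9;  out=∅∪out(9)=∅
  fail(5) 'baccc': from fail(4)=9 chase 'c': 9→0 ⇒ 9;  out={0}∪out(9)={0}

Text stream:
pos 0 'c': at 9
pos 1 'b': at 1 (via fail)  emit P1@[1:1]
pos 2 'c': at 9 (via fail)
pos 3 'a': at 10  emit P3@[2:3]
pos 4 'a': at 6 (via fail)
pos 5 'c': at 7
pos 6 'a': at 8  emit P2@[4:6],P3@[5:6]
pos 7 'c': at 7 (via fail)
pos 8 'a': at 8  emit P2@[6:8],P3@[7:8]
pos 9 'c': at 7 (via fail)
pos 10 'a': at 8  emit P2@[8:10],P3@[9:10]
pos 11 'c': at 7 (via fail)
pos 12 'a': at 8  emit P2@[10:12],P3@[11:12]
pos 13 'a': at 6 (via fail)
pos 14 'c': at 7
pos 15 'c': at 9 (via fail)
pos 16 'c': at 9 (via fail)
pos 17 'a': at 10  emit P3@[16:17]
pos 18 'b': at 1 (via fail)  emit P1@[18:18]
pos 19 'a': at 2
pos 20 'c': at 3
pos 21 'c': at 4
pos 22 'c': at 5  emit P0@[18:22]
pos 23 'a': at 10 (via fail)  emit P3@[22:23]
pos 24 'c': at 7 (via fail)
pos 25 'a': at 8  emit P2@[23:25],P3@[24:25]
pos 26 'a': at 6 (via fail)
pos 27 'c': at 7
pos 28 'a': at 8  emit P2@[26:28],P3@[27:28]
pos 29 'c': at 7 (via fail)
pos 30 'b': at 1 (via fail)  emit P1@[30:30]
pos 31 'b': at 1 (via fail)  emit P1@[31:31]
pos 32 'b': at 1 (via fail)  emit P1@[32:32]
pos 33 'b': at 1 (via fail)  emit P1@[33:33]
pos 34 'c': at 9 (via fail)
pos 35 'b': at 1 (via fail)  emit P1@[35:35]
pos 36 'b': at 1 (via fail)  emit P1@[36:36]
pos 37 'b': at 1 (via fail)  emit P1@[37:37]
pos 38 'a': at 2
pos 39 'a': at 6 (via fail)
pos 40 'c': at 7
pos 41 'c': at 9 (via fail)
pos 42 'a': at 10  emit P3@[41:42]
pos 43 'a': at 6 (via fail)
pos 44 'c': at 7
pos 45 'a': at 8  emit P2@[43:45],P3@[44:45]
pos 46 'c': at 7 (via fail)
pos 47 'a': at 8  emit P2@[45:47],P3@[46:47]
pos 48 'c': at 7 (via fail)
pos 49 'b': at 1 (via fail)  emit P1@[49:49]
pos 50 'c': at 9 (via fail)
pos 51 'a': at 10  emit P3@[50:51]
pos 52 'a': at 6 (via fail)
pos 53 'a': at 6 (via fail)
pos 54 'b': at 1 (via fail)  emit P1@[54:54]
pos 55 'a': at 2
pos 56 'b': at 1 (via fail)  emit P1@[56:56]
pos 57 'b': at 1 (via fail)  emit P1@[57:57]
pos 58 'c': at 9 (via fail)
pos 59 'b': at 1 (via fail)  emit P1@[59:59]
pos 60 'a': at 2
pos 61 'c': at 3
pos 62 'b': at 1 (via fail)  emit P1@[62:62]
pos 63 'c': at 9 (via fail)
pos 64 'a': at 10  emit P3@[63:64]
pos 65 'c': at 7 (via fail)
pos 66 'a': at 8  emit P2@[64:66],P3@[65:66]
pos 67 'c': at 7 (via fail)
pos 68 'c': at 9 (via fail)
pos 69 'c': at 9 (via fail)
pos 70 'b': at 1 (via fail)  emit P1@[70:70]

Matches: [[1,1],[3,3],[6,2],[6,3],[8,2],[8,3],[10,2],[10,3],[12,2],[12,3],[17,3],[18,1],[22,0],[23,3],[25,2],[25,3],[28,2],[28,3],[30,1],[31,1],[32,1],[33,1],[35,1],[36,1],[37,1],[42,3],[45,2],[45,3],[47,2],[47,3],[49,1],[51,3],[54,1],[56,1],[57,1],[59,1],[62,1],[64,3],[66,2],[66,3],[70,1]]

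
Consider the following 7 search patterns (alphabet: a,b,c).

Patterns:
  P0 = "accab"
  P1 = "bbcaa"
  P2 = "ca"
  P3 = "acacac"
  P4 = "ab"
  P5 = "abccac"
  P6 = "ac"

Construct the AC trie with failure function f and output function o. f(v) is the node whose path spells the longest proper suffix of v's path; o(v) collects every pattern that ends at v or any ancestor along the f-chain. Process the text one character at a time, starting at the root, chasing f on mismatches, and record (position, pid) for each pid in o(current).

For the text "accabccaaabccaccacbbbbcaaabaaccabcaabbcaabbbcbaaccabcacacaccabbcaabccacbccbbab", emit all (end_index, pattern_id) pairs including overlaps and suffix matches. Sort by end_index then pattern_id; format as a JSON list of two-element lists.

Build automaton:
Trie nodes:
  n0 'ε': a→1 b→6 c→11
  n1 'a': b→17 c→2
  n2 'ac': a→13 c→3  [P6 ends]
  n3 'acc': a→4
  n4 'acca': b→5
  n5 'accab': ·  [P0 ends]
  n6 'b': b→7
  n7 'bb': c→8
  n8 'bbc': a→9
  n9 'bbca': a→10
  n10 'bbcaa': ·  [P1 ends]
  n11 'c': a→12
  n12 'ca': ·  [P2 ends]
  n13 'aca': c→14
  n14 'acac': a→15
  n15 'acaca': c→16
  n16 'acacac': ·  [P3 ends]
  n17 'ab': c→18  [P4 ends]
  n18 'abc': c→19
  n19 'abcc': a→20
  n20 'abcca': c→21
  n21 'abccac': ·  [P5 ends]

BFS fail/out derivation:
  n1('a'): parent n0 fail=0; on 'a' 0 → fail=0;  out ∅∪∅=∅
  n6('b'): parent n0 fail=0; on 'b' 0 → fail=0;  out ∅∪∅=∅
  n11('c'): parent n0 fail=0; on 'c' 0 → fail=0;  out ∅∪∅=∅
  n2('ac'): parent n1 fail=0; on 'c' 0 → fail=11;  out {6}∪∅={6}
  n7('bb'): parent n6 fail=0; on 'b' 0 → fail=6;  out ∅∪∅=∅
  n12('ca'): parent n11 fail=0; on 'a' 0 → fail=1;  out {2}∪∅={2}
  n17('ab'): parent n1 fail=0; on 'b' 0 → fail=6;  out {4}∪∅={4}
  n3('acc'): parent n2 fail=11; on 'c' 11→0 → fail=11;  out ∅∪∅=∅
  n8('bbc'): parent n7 fail=6; on 'c' 6→0 → fail=11;  out ∅∪∅=∅
  n13('aca'): parent n2 fail=11; on 'a' 11 → fail=12;  out ∅∪{2}={2}
  n18('abc'): parent n17 fail=6; on 'c' 6→0 → fail=11;  out ∅∪∅=∅
  n4('acca'): parent n3 fail=11; on 'a' 11 → fail=12;  out ∅∪{2}={2}
  n9('bbca'): parent n8 fail=11; on 'a' 11 → fail=12;  out ∅∪{2}={2}
  n14('acac'): parent n13 fail=12; on 'c' 12→1 → fail=2;  out ∅∪{6}={6}
  n19('abcc'): parent n18 fail=11; on 'c' 11→0 → fail=11;  out ∅∪∅=∅
  n5('accab'): parent n4 fail=12; on 'b' 12→1 → fail=17;  out {0}∪{4}={0,4}
  n10('bbcaa'): parent n9 fail=12; on 'a' 12→1→0 → fail=1;  out {1}∪∅={1}
  n15('acaca'): parent n14 fail=2; on 'a' 2 → fail=13;  out ∅∪{2}={2}
  n20('abcca'): parent n19 fail=11; on 'a' 11 → fail=12;  out ∅∪{2}={2}
  n16('acacac'): parent n15 fail=13; on 'c' 13 → fail=14;  out {3}∪{6}={3,6}
  n21('abccac'): parent n20 fail=12; on 'c' 12→1 → fail=2;  out {5}∪{6}={5,6}

Text stream:
[0] read 'a'  n0⇒n1
[1] read 'c'  n1⇒n2  → match P6@[0:1]
[2] read 'c'  n2⇒n3
[3] read 'a'  n3⇒n4  → match P2@[2:3]
[4] read 'b'  n4⇒n5  → match P0@[0:4],P4@[3:4]
[5] read 'c'  n5⇒n18 (via fail)
[6] read 'c'  n18⇒n19
[7] read 'a'  n19⇒n20  → match P2@[6:7]
[8] read 'a'  n20⇒n1 (via fail)
[9] read 'a'  n1⇒n1 (via fail)
[10] read 'b'  n1⇒n17  → match P4@[9:10]
[11] read 'c'  n17⇒n18
[12] read 'c'  n18⇒n19
[13] read 'a'  n19⇒n20  → match P2@[12:13]
[14] read 'c'  n20⇒n21  → match P5@[9:14],P6@[13:14]
[15] read 'c'  n21⇒n3 (via fail)
[16] read 'a'  n3⇒n4  → match P2@[15:16]
[17] read 'c'  n4⇒n2 (via fail)  → match P6@[16:17]
[18] read 'b'  n2⇒n6 (via fail)
[19] read 'b'  n6⇒n7
[20] read 'b'  n7⇒n7 (via fail)
[21] read 'b'  n7⇒n7 (via fail)
[22] read 'c'  n7⇒n8
[23] read 'a'  n8⇒n9  → match P2@[22:23]
[24] read 'a'  n9⇒n10  → match P1@[20:24]
[25] read 'a'  n10⇒n1 (via fail)
[26] read 'b'  n1⇒n17  → match P4@[25:26]
[27] read 'a'  n17⇒n1 (via fail)
[28] read 'a'  n1⇒n1 (via fail)
[29] read 'c'  n1⇒n2  → match P6@[28:29]
[30] read 'c'  n2⇒n3
[31] read 'a'  n3⇒n4  → match P2@[30:31]
[32] read 'b'  n4⇒n5  → match P0@[28:32],P4@[31:32]
[33] read 'c'  n5⇒n18 (via fail)
[34] read 'a'  n18⇒n12 (via fail)  → match P2@[33:34]
[35] read 'a'  n12⇒n1 (via fail)
[36] read 'b'  n1⇒n17  → match P4@[35:36]
[37] read 'b'  n17⇒n7 (via fail)
[38] read 'c'  n7⇒n8
[39] read 'a'  n8⇒n9  → match P2@[38:39]
[40] read 'a'  n9⇒n10  → match P1@[36:40]
[41] read 'b'  n10⇒n17 (via fail)  → match P4@[40:41]
[42] read 'b'  n17⇒n7 (via fail)
[43] read 'b'  n7⇒n7 (via fail)
[44] read 'c'  n7⇒n8
[45] read 'b'  n8⇒n6 (via fail)
[46] read 'a'  n6⇒n1 (via fail)
[47] read 'a'  n1⇒n1 (via fail)
[48] read 'c'  n1⇒n2  → match P6@[47:48]
[49] read 'c'  n2⇒n3
[50] read 'a'  n3⇒n4  → match P2@[49:50]
[51] read 'b'  n4⇒n5  → match P0@[47:51],P4@[50:51]
[52] read 'c'  n5⇒n18 (via fail)
[53] read 'a'  n18⇒n12 (via fail)  → match P2@[52:53]
[54] read 'c'  n12⇒n2 (via fail)  → match P6@[53:54]
[55] read 'a'  n2⇒n13  → match P2@[54:55]
[56] read 'c'  n13⇒n14  → match P6@[55:56]
[57] read 'a'  n14⇒n15  → match P2@[56:57]
[58] read 'c'  n15⇒n16  → match P3@[53:58],P6@[57:58]
[59] read 'c'  n16⇒n3 (via fail)
[60] read 'a'  n3⇒n4  → match P2@[59:60]
[61] read 'b'  n4⇒n5  → match P0@[57:61],P4@[60:61]
[62] read 'b'  n5⇒n7 (via fail)
[63] read 'c'  n7⇒n8
[64] read 'a'  n8⇒n9  → match P2@[63:64]
[65] read 'a'  n9⇒n10  → match P1@[61:65]
[66] read 'b'  n10⇒n17 (via fail)  → match P4@[65:66]
[67] read 'c'  n17⇒n18
[68] read 'c'  n18⇒n19
[69] read 'a'  n19⇒n20  → match P2@[68:69]
[70] read 'c'  n20⇒n21  → match P5@[65:70],P6@[69:70]
[71] read 'b'  n21⇒n6 (via fail)
[72] read 'c'  n6⇒n11 (via fail)
[73] read 'c'  n11⇒n11 (via fail)
[74] read 'b'  n11⇒n6 (via fail)
[75] read 'b'  n6⇒n7
[76] read 'a'  n7⇒n1 (via fail)
[77] read 'b'  n1⇒n17  → match P4@[76:77]

All matches (sorted): [[1,6],[3,2],[4,0],[4,4],[7,2],[10,4],[13,2],[14,5],[14,6],[16,2],[17,6],[23,2],[24,1],[26,4],[29,6],[31,2],[32,0],[32,4],[34,2],[36,4],[39,2],[40,1],[41,4],[48,6],[50,2],[51,0],[51,4],[53,2],[54,6],[55,2],[56,6],[57,2],[58,3],[58,6],[60,2],[61,0],[61,4],[64,2],[65,1],[66,4],[69,2],[70,5],[70,6],[77,4]]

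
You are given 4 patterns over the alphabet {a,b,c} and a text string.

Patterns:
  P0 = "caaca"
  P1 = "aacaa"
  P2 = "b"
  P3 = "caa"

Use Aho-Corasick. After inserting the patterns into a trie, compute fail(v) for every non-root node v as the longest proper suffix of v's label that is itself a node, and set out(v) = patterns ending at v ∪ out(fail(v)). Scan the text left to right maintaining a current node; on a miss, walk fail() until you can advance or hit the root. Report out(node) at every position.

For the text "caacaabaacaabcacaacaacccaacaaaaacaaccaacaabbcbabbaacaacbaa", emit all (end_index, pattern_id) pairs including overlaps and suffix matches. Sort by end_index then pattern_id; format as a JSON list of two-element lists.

Construct AC machine:
Trie nodes:
  0='ε' goto a→6 b→11 c→1
  1='c' goto a→2
  2='ca' goto a→3
  3='caa' goto c→4  [P3 ends]
  4='caac' goto a→5
  5='caaca' goto ·  [P0 ends]
  6='a' goto a→7
  7='aa' goto c→8
  8='aac' goto a→9
  9='aaca' goto a→10
  10='aacaa' goto ·  [P1 ends]
  11='b' goto ·  [P2 ends]

BFS fail/out derivation:
  n1('c'): parent n0 fail=0; on 'c' 0 → fail=0;  out ∅∪∅=∅
  n6('a'): parent n0 fail=0; on 'a' 0 → fail=0;  out ∅∪∅=∅
  n11('b'): parent n0 fail=0; on 'b' 0 → fail=0;  out {2}∪∅={2}
  n2('ca'): parent n1 fail=0; on 'a' 0 → fail=6;  out ∅∪∅=∅
  n7('aa'): parent n6 fail=0; on 'a' 0 → fail=6;  out ∅∪∅=∅
  n3('caa'): parent n2 fail=6; on 'a' 6 → fail=7;  out {3}∪∅={3}
  n8('aac'): parent n7 fail=6; on 'c' 6→0 → fail=1;  out ∅∪∅=∅
  n4('caac'): parent n3 fail=7; on 'c' 7 → fail=8;  out ∅∪∅=∅
  n9('aaca'): parent n8 fail=1; on 'a' 1 → fail=2;  out ∅∪∅=∅
  n5('caaca'): parent n4 fail=8; on 'a' 8 → fail=9;  out {0}∪∅={0}
  n10('aacaa'): parent n9 fail=2; on 'a' 2 → fail=3;  out {1}∪{3}={1,3}

Scan:
pos 0 'c': at 1
pos 1 'a': at 2
pos 2 'a': at 3  ** P3@[0:2]
pos 3 'c': at 4
pos 4 'a': at 5  ** P0@[0:4]
pos 5 'a': at 10 (fail-walked)  ** P1@[1:5],P3@[3:5]
pos 6 'b': at 11 (fail-walked)  ** P2@[6:6]
pos 7 'a': at 6 (fail-walked)
pos 8 'a': at 7
pos 9 'c': at 8
pos 10 'a': at 9
pos 11 'a': at 10  ** P1@[7:11],P3@[9:11]
pos 12 'b': at 11 (fail-walked)  ** P2@[12:12]
pos 13 'c': at 1 (fail-walked)
pos 14 'a': at 2
pos 15 'c': at 1 (fail-walked)
pos 16 'a': at 2
pos 17 'a': at 3  ** P3@[15:17]
pos 18 'c': at 4
pos 19 'a': at 5  ** P0@[15:19]
pos 20 'a': at 10 (fail-walked)  ** P1@[16:20],P3@[18:20]
pos 21 'c': at 4 (fail-walked)
pos 22 'c': at 1 (fail-walked)
pos 23 'c': at 1 (fail-walked)
pos 24 'a': at 2
pos 25 'a': at 3  ** P3@[23:25]
pos 26 'c': at 4
pos 27 'a': at 5  ** P0@[23:27]
pos 28 'a': at 10 (fail-walked)  ** P1@[24:28],P3@[26:28]
pos 29 'a': at 7 (fail-walked)
pos 30 'a': at 7 (fail-walked)
pos 31 'a': at 7 (fail-walked)
pos 32 'c': at 8
pos 33 'a': at 9
pos 34 'a': at 10  ** P1@[30:34],P3@[32:34]
pos 35 'c': at 4 (fail-walked)
pos 36 'c': at 1 (fail-walked)
pos 37 'a': at 2
pos 38 'a': at 3  ** P3@[36:38]
pos 39 'c': at 4
pos 40 'a': at 5  ** P0@[36:40]
pos 41 'a': at 10 (fail-walked)  ** P1@[37:41],P3@[39:41]
pos 42 'b': at 11 (fail-walked)  ** P2@[42:42]
pos 43 'b': at 11 (fail-walked)  ** P2@[43:43]
pos 44 'c': at 1 (fail-walked)
pos 45 'b': at 11 (fail-walked)  ** P2@[45:45]
pos 46 'a': at 6 (fail-walked)
pos 47 'b': at 11 (fail-walked)  ** P2@[47:47]
pos 48 'b': at 11 (fail-walked)  ** P2@[48:48]
pos 49 'a': at 6 (fail-walked)
pos 50 'a': at 7
pos 51 'c': at 8
pos 52 'a': at 9
pos 53 'a': at 10  ** P1@[49:53],P3@[51:53]
pos 54 'c': at 4 (fail-walked)
pos 55 'b': at 11 (fail-walked)  ** P2@[55:55]
pos 56 'a': at 6 (fail-walked)
pos 57 'a': at 7

Result: [[2,3],[4,0],[5,1],[5,3],[6,2],[11,1],[11,3],[12,2],[17,3],[19,0],[20,1],[20,3],[25,3],[27,0],[28,1],[28,3],[34,1],[34,3],[38,3],[40,0],[41,1],[41,3],[42,2],[43,2],[45,2],[47,2],[48,2],[53,1],[53,3],[55,2]]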